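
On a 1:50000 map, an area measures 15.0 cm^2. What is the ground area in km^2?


ground_area = 15.0 * (50000/100)^2 = 3750000.0 m^2 = 3.75 km^2

3.75 km^2


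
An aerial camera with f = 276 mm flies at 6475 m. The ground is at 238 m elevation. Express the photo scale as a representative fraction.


scale = f / (H - h) = 276 mm / 6237 m = 276 / 6237000 = 1:22598

1:22598


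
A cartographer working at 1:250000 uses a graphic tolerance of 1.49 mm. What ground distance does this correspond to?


ground = 1.49 mm * 250000 / 1000 = 372.5 m

372.5 m


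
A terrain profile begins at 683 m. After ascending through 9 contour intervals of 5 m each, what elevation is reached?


elevation = 683 + 9 * 5 = 728 m

728 m


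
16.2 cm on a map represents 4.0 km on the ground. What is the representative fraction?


ground = 4.0 km = 400000 cm; RF denominator = ground / map = 400000 / 16.2 ≈ 24691; RF = 1:24691

1:24691


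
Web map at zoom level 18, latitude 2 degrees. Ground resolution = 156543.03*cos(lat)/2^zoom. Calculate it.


res = 156543.03 * cos(2) / 2^18 = 156543.03 * 0.99939083 / 262144 = 0.6 m/pixel

0.6 m/pixel


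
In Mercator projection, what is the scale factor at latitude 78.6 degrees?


SF = 1 / cos(78.6) = 1 / 0.197657 = 5.059

5.059


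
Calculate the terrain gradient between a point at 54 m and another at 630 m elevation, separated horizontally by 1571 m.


gradient = (630 - 54) / 1571 = 576 / 1571 = 0.3666

0.3666


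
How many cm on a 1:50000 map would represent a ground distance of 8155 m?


map_cm = 8155 * 100 / 50000 = 16.31 cm

16.31 cm


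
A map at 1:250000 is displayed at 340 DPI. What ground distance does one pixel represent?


pixel_cm = 2.54 / 340 ≈ 0.007471 cm
ground = pixel_cm * 250000 / 100 = 2.54 * 250000 / (340 * 100) = 635000 / 34000 ≈ 18.68 m

18.68 m


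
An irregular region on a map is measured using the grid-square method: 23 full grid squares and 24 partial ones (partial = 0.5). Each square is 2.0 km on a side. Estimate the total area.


effective squares = 23 + 24 * 0.5 = 35.0
area = 35.0 * 4.0 = 140.0 km^2

140.0 km^2


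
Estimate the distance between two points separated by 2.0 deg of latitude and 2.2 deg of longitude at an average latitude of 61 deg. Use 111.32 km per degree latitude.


dlat_km = 2.0 * 111.32 = 222.64
dlon_km = 2.2 * 111.32 * cos(61) ≈ 118.732
dist = sqrt(222.64^2 + 118.732^2) ≈ 252.3 km

252.3 km


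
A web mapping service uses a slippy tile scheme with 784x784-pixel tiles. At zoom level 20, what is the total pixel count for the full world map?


tiles per axis = 2^20 = 1048576
total tiles = 1048576^2 = 1099511627776
pixels per axis = 1048576 * 784 = 822083584
total pixels = 822083584^2 = 675821419082285056

675821419082285056 pixels


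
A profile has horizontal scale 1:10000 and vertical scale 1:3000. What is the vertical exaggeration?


VE = horizontal_scale / vertical_scale = 10000 / 3000 ≈ 3.3

3.3x


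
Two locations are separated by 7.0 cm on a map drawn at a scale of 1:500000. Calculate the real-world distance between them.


ground = 7.0 cm * 500000 / 100 = 35000.0 m = 35.0 km

35.0 km


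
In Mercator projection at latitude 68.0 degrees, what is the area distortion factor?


area_distortion = 1/cos^2(68.0) = 7.126

7.126


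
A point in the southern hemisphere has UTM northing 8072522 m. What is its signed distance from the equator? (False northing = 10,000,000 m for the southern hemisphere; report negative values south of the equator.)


For southern: actual = 8072522 - 10000000 = -1927478 m

-1927478 m


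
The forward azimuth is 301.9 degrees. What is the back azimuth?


back azimuth = (301.9 + 180) mod 360 = 121.9 degrees

121.9 degrees


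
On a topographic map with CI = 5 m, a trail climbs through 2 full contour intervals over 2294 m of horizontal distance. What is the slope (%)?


elevation change = 2 * 5 = 10 m
slope = 10 / 2294 * 100 = 0.4%

0.4%


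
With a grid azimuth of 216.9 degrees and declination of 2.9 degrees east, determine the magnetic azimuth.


magnetic azimuth = grid azimuth - declination (east +ve)
mag_az = 216.9 - 2.9 = 214.0 degrees

214.0 degrees


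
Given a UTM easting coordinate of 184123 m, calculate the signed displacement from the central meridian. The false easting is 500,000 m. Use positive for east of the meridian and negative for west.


displacement = 184123 - 500000 = -315877 m

-315877 m


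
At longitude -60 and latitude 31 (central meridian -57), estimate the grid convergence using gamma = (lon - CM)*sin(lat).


gamma = (-60 - -57) * sin(31) = -3 * 0.515038 = -1.545 degrees

-1.545 degrees


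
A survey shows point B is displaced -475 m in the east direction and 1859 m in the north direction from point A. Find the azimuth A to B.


az = atan2(-475, 1859) = -14.3 deg
adjusted to 0-360: 345.7 degrees

345.7 degrees


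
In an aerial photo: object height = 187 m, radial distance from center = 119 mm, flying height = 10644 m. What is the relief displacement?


d = h * r / H = 187 * 119 / 10644 = 2.09 mm

2.09 mm


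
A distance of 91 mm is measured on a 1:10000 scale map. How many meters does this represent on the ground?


ground = 91 mm * 10000 / 1000 = 910.0 m

910.0 m


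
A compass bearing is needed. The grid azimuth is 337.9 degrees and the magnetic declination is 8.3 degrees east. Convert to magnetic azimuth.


magnetic azimuth = grid azimuth - declination (east +ve)
mag_az = 337.9 - 8.3 = 329.6 degrees

329.6 degrees


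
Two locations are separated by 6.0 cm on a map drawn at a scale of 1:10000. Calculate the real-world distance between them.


ground = 6.0 cm * 10000 / 100 = 600.0 m

600.0 m


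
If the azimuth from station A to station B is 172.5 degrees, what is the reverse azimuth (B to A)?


back azimuth = (172.5 + 180) mod 360 = 352.5 degrees

352.5 degrees


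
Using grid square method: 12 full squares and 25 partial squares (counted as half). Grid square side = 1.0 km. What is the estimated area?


effective squares = 12 + 25 * 0.5 = 24.5
area = 24.5 * 1.0 = 24.5 km^2

24.5 km^2


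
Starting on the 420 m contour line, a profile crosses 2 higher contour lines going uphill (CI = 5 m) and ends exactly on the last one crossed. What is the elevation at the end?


elevation = 420 + 2 * 5 = 430 m

430 m


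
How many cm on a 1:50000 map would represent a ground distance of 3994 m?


map_cm = 3994 * 100 / 50000 = 7.988 cm ≈ 7.99 cm

7.99 cm


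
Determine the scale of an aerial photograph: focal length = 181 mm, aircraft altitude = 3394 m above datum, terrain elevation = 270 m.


scale = f / (H - h) = 181 mm / 3124 m = 181 / 3124000 = 1:17260

1:17260


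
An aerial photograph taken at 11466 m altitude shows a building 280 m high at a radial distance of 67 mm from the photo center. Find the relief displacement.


d = h * r / H = 280 * 67 / 11466 = 1.64 mm

1.64 mm


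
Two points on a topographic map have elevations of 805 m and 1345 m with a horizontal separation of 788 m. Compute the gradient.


gradient = (1345 - 805) / 788 = 540 / 788 = 0.6853

0.6853


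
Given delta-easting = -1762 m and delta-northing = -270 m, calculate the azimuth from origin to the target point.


az = atan2(-1762, -270) = -98.7 deg
adjusted to 0-360: 261.3 degrees

261.3 degrees


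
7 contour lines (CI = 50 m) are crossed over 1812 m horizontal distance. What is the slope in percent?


elevation change = 7 * 50 = 350 m
slope = 350 / 1812 * 100 = 19.3%

19.3%


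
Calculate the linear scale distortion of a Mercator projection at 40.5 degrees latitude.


SF = 1 / cos(40.5) = 1 / 0.760406 = 1.315

1.315


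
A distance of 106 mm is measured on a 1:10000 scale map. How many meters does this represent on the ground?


ground = 106 mm * 10000 / 1000 = 1060.0 m

1060.0 m


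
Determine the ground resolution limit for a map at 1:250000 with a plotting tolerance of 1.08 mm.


ground = 1.08 mm * 250000 / 1000 = 270.0 m

270.0 m


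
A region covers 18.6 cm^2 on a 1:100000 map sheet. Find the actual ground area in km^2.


ground_area = 18.6 * (100000/100)^2 = 18600000.0 m^2 = 18.6 km^2

18.6 km^2


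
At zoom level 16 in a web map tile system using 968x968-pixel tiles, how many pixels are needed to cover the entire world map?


tiles per axis = 2^16 = 65536
total tiles = 65536^2 = 4294967296
pixels per axis = 65536 * 968 = 63438848
total pixels = 63438848^2 = 4024487435567104

4024487435567104 pixels


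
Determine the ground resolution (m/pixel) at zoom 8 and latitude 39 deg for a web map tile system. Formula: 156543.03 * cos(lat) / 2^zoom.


res = 156543.03 * cos(39) / 2^8 = 156543.03 * 0.77714596 / 256 = 475.22 m/pixel

475.22 m/pixel


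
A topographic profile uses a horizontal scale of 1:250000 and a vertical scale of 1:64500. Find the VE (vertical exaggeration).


VE = horizontal_scale / vertical_scale = 250000 / 64500 ≈ 3.9

3.9x


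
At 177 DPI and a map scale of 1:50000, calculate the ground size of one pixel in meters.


pixel_cm = 2.54 / 177 ≈ 0.01435 cm
ground = pixel_cm * 50000 / 100 = 2.54 * 50000 / (177 * 100) = 127000 / 17700 ≈ 7.18 m

7.18 m


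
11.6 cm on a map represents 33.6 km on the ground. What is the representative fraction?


ground = 33.6 km = 3360000 cm; RF denominator = ground / map = 3360000 / 11.6 ≈ 289655; RF = 1:289655

1:289655


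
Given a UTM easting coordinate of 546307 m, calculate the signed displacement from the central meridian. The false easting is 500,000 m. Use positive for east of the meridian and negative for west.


displacement = 546307 - 500000 = 46307 m

46307 m


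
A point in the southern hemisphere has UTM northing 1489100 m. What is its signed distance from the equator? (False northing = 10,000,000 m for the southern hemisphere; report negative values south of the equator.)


For southern: actual = 1489100 - 10000000 = -8510900 m

-8510900 m


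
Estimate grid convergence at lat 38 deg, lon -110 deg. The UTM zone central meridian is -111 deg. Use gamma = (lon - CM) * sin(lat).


gamma = (-110 - -111) * sin(38) = 1 * 0.615661 = 0.616 degrees

0.616 degrees


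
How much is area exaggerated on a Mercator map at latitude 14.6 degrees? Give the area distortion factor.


area_distortion = 1/cos^2(14.6) = 1.068

1.068


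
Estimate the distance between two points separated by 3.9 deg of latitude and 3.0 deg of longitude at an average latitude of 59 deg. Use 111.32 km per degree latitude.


dlat_km = 3.9 * 111.32 = 434.148
dlon_km = 3.0 * 111.32 * cos(59) ≈ 172.002
dist = sqrt(434.148^2 + 172.002^2) ≈ 467.0 km

467.0 km


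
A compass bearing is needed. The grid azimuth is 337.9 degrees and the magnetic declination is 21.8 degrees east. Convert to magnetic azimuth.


magnetic azimuth = grid azimuth - declination (east +ve)
mag_az = 337.9 - 21.8 = 316.1 degrees

316.1 degrees


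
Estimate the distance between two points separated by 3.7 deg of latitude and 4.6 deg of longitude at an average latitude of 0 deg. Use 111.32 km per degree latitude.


dlat_km = 3.7 * 111.32 = 411.884
dlon_km = 4.6 * 111.32 * cos(0) ≈ 512.072
dist = sqrt(411.884^2 + 512.072^2) ≈ 657.2 km

657.2 km


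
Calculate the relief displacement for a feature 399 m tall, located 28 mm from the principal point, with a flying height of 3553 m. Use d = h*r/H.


d = h * r / H = 399 * 28 / 3553 = 3.14 mm

3.14 mm


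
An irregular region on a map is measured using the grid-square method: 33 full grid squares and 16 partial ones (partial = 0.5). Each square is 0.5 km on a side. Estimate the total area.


effective squares = 33 + 16 * 0.5 = 41.0
area = 41.0 * 0.25 = 10.25 km^2

10.25 km^2


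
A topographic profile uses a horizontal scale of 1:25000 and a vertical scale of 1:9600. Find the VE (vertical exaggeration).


VE = horizontal_scale / vertical_scale = 25000 / 9600 ≈ 2.6

2.6x


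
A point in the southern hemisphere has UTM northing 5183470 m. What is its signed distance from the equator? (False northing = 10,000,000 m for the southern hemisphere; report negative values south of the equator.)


For southern: actual = 5183470 - 10000000 = -4816530 m

-4816530 m


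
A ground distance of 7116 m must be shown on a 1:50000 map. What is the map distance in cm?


map_cm = 7116 * 100 / 50000 = 14.232 cm ≈ 14.23 cm

14.23 cm


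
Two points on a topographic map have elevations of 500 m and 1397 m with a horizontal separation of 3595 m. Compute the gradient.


gradient = (1397 - 500) / 3595 = 897 / 3595 = 0.2495

0.2495


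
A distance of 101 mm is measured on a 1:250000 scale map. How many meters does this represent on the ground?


ground = 101 mm * 250000 / 1000 = 25250.0 m

25250.0 m


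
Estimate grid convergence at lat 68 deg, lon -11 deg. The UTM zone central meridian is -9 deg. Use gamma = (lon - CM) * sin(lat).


gamma = (-11 - -9) * sin(68) = -2 * 0.927184 = -1.854 degrees

-1.854 degrees


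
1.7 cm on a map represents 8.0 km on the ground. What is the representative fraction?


ground = 8.0 km = 800000 cm; RF denominator = ground / map = 800000 / 1.7 ≈ 470588; RF = 1:470588

1:470588


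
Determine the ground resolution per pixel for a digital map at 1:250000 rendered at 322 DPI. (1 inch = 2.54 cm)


pixel_cm = 2.54 / 322 ≈ 0.007888 cm
ground = pixel_cm * 250000 / 100 = 2.54 * 250000 / (322 * 100) = 635000 / 32200 ≈ 19.72 m

19.72 m


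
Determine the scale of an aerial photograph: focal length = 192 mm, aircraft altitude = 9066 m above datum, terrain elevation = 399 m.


scale = f / (H - h) = 192 mm / 8667 m = 192 / 8667000 = 1:45141

1:45141


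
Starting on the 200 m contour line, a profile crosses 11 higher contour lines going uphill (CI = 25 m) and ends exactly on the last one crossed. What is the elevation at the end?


elevation = 200 + 11 * 25 = 475 m

475 m


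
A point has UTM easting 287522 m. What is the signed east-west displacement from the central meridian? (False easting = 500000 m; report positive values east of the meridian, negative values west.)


displacement = 287522 - 500000 = -212478 m

-212478 m


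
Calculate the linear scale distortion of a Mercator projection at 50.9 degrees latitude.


SF = 1 / cos(50.9) = 1 / 0.630676 = 1.586

1.586


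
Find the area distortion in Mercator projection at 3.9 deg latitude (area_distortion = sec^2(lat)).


area_distortion = 1/cos^2(3.9) = 1.005

1.005


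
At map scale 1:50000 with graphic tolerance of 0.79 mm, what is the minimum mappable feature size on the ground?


ground = 0.79 mm * 50000 / 1000 = 39.5 m

39.5 m


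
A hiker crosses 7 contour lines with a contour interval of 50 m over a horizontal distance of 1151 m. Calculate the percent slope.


elevation change = 7 * 50 = 350 m
slope = 350 / 1151 * 100 = 30.4%

30.4%


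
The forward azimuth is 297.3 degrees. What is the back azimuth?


back azimuth = (297.3 + 180) mod 360 = 117.3 degrees

117.3 degrees


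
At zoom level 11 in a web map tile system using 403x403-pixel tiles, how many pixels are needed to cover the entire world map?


tiles per axis = 2^11 = 2048
total tiles = 2048^2 = 4194304
pixels per axis = 2048 * 403 = 825344
total pixels = 825344^2 = 681192718336

681192718336 pixels


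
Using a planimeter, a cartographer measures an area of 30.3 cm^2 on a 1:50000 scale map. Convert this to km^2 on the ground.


ground_area = 30.3 * (50000/100)^2 = 7575000.0 m^2 = 7.575 km^2

7.575 km^2


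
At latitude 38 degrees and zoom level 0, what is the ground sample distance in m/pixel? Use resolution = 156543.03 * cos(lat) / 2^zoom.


res = 156543.03 * cos(38) / 2^0 = 156543.03 * 0.78801075 / 1 = 123357.59 m/pixel

123357.59 m/pixel


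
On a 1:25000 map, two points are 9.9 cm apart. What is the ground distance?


ground = 9.9 cm * 25000 / 100 = 2475.0 m = 2.475 km

2.475 km


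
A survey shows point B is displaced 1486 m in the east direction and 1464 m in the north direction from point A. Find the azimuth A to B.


az = atan2(1486, 1464) = 45.4 deg
adjusted to 0-360: 45.4 degrees

45.4 degrees


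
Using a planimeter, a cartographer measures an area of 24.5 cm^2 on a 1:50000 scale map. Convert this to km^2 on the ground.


ground_area = 24.5 * (50000/100)^2 = 6125000.0 m^2 = 6.125 km^2

6.125 km^2


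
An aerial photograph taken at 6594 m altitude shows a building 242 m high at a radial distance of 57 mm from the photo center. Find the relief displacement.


d = h * r / H = 242 * 57 / 6594 = 2.09 mm

2.09 mm


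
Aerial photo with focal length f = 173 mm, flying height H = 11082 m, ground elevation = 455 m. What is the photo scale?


scale = f / (H - h) = 173 mm / 10627 m = 173 / 10627000 = 1:61428

1:61428


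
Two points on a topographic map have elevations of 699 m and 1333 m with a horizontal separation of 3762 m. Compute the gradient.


gradient = (1333 - 699) / 3762 = 634 / 3762 = 0.1685

0.1685


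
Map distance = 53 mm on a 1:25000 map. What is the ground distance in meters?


ground = 53 mm * 25000 / 1000 = 1325.0 m

1325.0 m


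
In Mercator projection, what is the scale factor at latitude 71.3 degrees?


SF = 1 / cos(71.3) = 1 / 0.320613 = 3.119

3.119


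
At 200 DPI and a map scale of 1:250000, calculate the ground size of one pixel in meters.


pixel_cm = 2.54 / 200 = 0.0127 cm
ground = pixel_cm * 250000 / 100 = 2.54 * 250000 / (200 * 100) = 635000 / 20000 = 31.75 m

31.75 m


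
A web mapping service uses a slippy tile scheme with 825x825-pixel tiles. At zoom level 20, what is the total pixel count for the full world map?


tiles per axis = 2^20 = 1048576
total tiles = 1048576^2 = 1099511627776
pixels per axis = 1048576 * 825 = 865075200
total pixels = 865075200^2 = 748355101655040000

748355101655040000 pixels


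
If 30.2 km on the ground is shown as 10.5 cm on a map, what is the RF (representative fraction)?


ground = 30.2 km = 3020000 cm; RF denominator = ground / map = 3020000 / 10.5 ≈ 287619; RF = 1:287619

1:287619


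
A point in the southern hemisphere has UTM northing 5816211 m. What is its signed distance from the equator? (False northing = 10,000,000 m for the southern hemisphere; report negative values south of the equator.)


For southern: actual = 5816211 - 10000000 = -4183789 m

-4183789 m


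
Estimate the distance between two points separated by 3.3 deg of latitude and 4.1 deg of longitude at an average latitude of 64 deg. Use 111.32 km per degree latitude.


dlat_km = 3.3 * 111.32 = 367.356
dlon_km = 4.1 * 111.32 * cos(64) ≈ 200.078
dist = sqrt(367.356^2 + 200.078^2) ≈ 418.3 km

418.3 km


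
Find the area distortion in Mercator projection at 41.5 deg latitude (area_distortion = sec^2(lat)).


area_distortion = 1/cos^2(41.5) = 1.783

1.783


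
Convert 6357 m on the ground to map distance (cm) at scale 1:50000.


map_cm = 6357 * 100 / 50000 = 12.714 cm ≈ 12.71 cm

12.71 cm


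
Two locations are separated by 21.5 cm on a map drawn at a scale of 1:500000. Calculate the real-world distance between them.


ground = 21.5 cm * 500000 / 100 = 107500.0 m = 107.5 km

107.5 km


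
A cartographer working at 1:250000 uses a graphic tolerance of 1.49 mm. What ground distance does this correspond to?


ground = 1.49 mm * 250000 / 1000 = 372.5 m

372.5 m


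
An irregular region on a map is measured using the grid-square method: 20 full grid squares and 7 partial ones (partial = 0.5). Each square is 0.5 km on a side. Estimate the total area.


effective squares = 20 + 7 * 0.5 = 23.5
area = 23.5 * 0.25 = 5.875 km^2

5.875 km^2


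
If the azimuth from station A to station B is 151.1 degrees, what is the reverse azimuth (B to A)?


back azimuth = (151.1 + 180) mod 360 = 331.1 degrees

331.1 degrees


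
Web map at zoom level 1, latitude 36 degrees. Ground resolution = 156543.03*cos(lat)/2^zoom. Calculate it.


res = 156543.03 * cos(36) / 2^1 = 156543.03 * 0.80901699 / 2 = 63322.99 m/pixel

63322.99 m/pixel


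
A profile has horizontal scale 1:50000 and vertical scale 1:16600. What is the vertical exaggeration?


VE = horizontal_scale / vertical_scale = 50000 / 16600 ≈ 3.0

3.0x


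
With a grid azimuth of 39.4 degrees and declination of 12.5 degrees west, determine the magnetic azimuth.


magnetic azimuth = grid azimuth - declination (east +ve)
mag_az = 39.4 - -12.5 = 51.9 degrees

51.9 degrees


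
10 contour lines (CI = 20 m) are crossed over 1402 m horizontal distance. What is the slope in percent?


elevation change = 10 * 20 = 200 m
slope = 200 / 1402 * 100 = 14.3%

14.3%


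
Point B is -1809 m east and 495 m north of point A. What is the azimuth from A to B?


az = atan2(-1809, 495) = -74.7 deg
adjusted to 0-360: 285.3 degrees

285.3 degrees


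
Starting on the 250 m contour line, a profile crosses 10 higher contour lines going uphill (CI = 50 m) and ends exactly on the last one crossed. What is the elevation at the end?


elevation = 250 + 10 * 50 = 750 m

750 m


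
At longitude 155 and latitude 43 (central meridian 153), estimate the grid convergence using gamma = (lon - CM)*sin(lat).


gamma = (155 - 153) * sin(43) = 2 * 0.681998 = 1.364 degrees

1.364 degrees


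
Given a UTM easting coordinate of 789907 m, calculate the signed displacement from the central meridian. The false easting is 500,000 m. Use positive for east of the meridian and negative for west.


displacement = 789907 - 500000 = 289907 m

289907 m


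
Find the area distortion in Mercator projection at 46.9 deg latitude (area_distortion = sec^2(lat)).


area_distortion = 1/cos^2(46.9) = 2.142

2.142


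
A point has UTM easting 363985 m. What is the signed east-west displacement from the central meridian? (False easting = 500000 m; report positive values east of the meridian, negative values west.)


displacement = 363985 - 500000 = -136015 m

-136015 m


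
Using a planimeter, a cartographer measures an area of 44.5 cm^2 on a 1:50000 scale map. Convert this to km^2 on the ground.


ground_area = 44.5 * (50000/100)^2 = 11125000.0 m^2 = 11.125 km^2

11.125 km^2


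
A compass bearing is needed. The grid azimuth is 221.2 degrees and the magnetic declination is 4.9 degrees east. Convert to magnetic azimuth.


magnetic azimuth = grid azimuth - declination (east +ve)
mag_az = 221.2 - 4.9 = 216.3 degrees

216.3 degrees


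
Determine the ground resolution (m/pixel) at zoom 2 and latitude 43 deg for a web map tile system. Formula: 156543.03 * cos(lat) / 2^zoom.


res = 156543.03 * cos(43) / 2^2 = 156543.03 * 0.7313537 / 4 = 28622.08 m/pixel

28622.08 m/pixel


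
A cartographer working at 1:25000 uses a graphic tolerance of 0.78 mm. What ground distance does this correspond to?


ground = 0.78 mm * 25000 / 1000 = 19.5 m

19.5 m


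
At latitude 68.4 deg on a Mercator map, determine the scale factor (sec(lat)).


SF = 1 / cos(68.4) = 1 / 0.368125 = 2.716

2.716


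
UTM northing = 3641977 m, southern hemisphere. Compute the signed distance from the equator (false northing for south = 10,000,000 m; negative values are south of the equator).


For southern: actual = 3641977 - 10000000 = -6358023 m

-6358023 m


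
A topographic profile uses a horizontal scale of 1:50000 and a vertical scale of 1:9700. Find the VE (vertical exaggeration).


VE = horizontal_scale / vertical_scale = 50000 / 9700 ≈ 5.2

5.2x


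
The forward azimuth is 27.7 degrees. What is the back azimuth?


back azimuth = (27.7 + 180) mod 360 = 207.7 degrees

207.7 degrees


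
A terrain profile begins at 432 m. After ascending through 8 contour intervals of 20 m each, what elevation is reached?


elevation = 432 + 8 * 20 = 592 m

592 m


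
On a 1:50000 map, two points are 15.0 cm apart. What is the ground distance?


ground = 15.0 cm * 50000 / 100 = 7500.0 m = 7.5 km

7.5 km


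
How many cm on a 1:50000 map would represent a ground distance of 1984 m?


map_cm = 1984 * 100 / 50000 = 3.968 cm ≈ 3.97 cm

3.97 cm


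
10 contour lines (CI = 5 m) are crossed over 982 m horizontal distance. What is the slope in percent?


elevation change = 10 * 5 = 50 m
slope = 50 / 982 * 100 = 5.1%

5.1%


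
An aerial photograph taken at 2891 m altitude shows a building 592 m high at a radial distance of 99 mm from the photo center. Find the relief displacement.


d = h * r / H = 592 * 99 / 2891 = 20.27 mm

20.27 mm


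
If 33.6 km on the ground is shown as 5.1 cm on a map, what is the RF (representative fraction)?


ground = 33.6 km = 3360000 cm; RF denominator = ground / map = 3360000 / 5.1 ≈ 658824; RF = 1:658824

1:658824


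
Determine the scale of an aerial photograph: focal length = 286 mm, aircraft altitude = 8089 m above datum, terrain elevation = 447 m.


scale = f / (H - h) = 286 mm / 7642 m = 286 / 7642000 = 1:26720

1:26720


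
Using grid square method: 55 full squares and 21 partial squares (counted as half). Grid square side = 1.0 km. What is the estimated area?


effective squares = 55 + 21 * 0.5 = 65.5
area = 65.5 * 1.0 = 65.5 km^2

65.5 km^2


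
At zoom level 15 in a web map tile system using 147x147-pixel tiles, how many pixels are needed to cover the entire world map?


tiles per axis = 2^15 = 32768
total tiles = 32768^2 = 1073741824
pixels per axis = 32768 * 147 = 4816896
total pixels = 4816896^2 = 23202487074816

23202487074816 pixels


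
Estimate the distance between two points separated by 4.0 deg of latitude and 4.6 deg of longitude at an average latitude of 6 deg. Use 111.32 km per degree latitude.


dlat_km = 4.0 * 111.32 = 445.28
dlon_km = 4.6 * 111.32 * cos(6) ≈ 509.267
dist = sqrt(445.28^2 + 509.267^2) ≈ 676.5 km

676.5 km


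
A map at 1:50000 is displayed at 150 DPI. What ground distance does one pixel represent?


pixel_cm = 2.54 / 150 ≈ 0.016933 cm
ground = pixel_cm * 50000 / 100 = 2.54 * 50000 / (150 * 100) = 127000 / 15000 ≈ 8.47 m

8.47 m


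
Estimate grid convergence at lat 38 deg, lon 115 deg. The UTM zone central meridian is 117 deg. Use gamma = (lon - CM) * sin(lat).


gamma = (115 - 117) * sin(38) = -2 * 0.615661 = -1.231 degrees

-1.231 degrees


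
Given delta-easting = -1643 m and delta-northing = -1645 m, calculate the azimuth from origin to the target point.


az = atan2(-1643, -1645) = -135.0 deg
adjusted to 0-360: 225.0 degrees

225.0 degrees


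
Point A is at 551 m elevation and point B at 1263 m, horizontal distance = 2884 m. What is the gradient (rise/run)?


gradient = (1263 - 551) / 2884 = 712 / 2884 = 0.2469

0.2469


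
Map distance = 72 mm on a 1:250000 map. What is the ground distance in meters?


ground = 72 mm * 250000 / 1000 = 18000.0 m

18000.0 m


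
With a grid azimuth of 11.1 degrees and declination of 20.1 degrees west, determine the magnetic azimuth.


magnetic azimuth = grid azimuth - declination (east +ve)
mag_az = 11.1 - -20.1 = 31.2 degrees

31.2 degrees


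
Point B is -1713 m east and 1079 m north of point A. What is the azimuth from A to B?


az = atan2(-1713, 1079) = -57.8 deg
adjusted to 0-360: 302.2 degrees

302.2 degrees


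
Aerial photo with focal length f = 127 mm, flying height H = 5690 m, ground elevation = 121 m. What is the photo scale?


scale = f / (H - h) = 127 mm / 5569 m = 127 / 5569000 = 1:43850

1:43850


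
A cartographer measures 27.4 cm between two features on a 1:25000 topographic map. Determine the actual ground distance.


ground = 27.4 cm * 25000 / 100 = 6850.0 m = 6.85 km

6.85 km


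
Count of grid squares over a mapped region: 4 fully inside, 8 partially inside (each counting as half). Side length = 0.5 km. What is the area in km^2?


effective squares = 4 + 8 * 0.5 = 8.0
area = 8.0 * 0.25 = 2.0 km^2

2.0 km^2


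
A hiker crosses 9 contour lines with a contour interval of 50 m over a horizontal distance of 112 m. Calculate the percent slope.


elevation change = 9 * 50 = 450 m
slope = 450 / 112 * 100 = 401.8%

401.8%


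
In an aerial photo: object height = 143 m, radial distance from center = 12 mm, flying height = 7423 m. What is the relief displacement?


d = h * r / H = 143 * 12 / 7423 = 0.23 mm

0.23 mm


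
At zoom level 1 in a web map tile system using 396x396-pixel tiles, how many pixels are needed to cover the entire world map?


tiles per axis = 2^1 = 2
total tiles = 2^2 = 4
pixels per axis = 2 * 396 = 792
total pixels = 792^2 = 627264

627264 pixels


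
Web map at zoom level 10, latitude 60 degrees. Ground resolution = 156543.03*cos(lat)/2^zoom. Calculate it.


res = 156543.03 * cos(60) / 2^10 = 156543.03 * 0.5 / 1024 = 76.44 m/pixel

76.44 m/pixel


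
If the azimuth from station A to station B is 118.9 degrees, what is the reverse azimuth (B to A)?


back azimuth = (118.9 + 180) mod 360 = 298.9 degrees

298.9 degrees


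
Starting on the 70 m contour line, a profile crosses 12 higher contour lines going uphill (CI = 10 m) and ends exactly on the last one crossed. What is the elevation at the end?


elevation = 70 + 12 * 10 = 190 m

190 m


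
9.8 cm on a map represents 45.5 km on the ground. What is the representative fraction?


ground = 45.5 km = 4550000 cm; RF denominator = ground / map = 4550000 / 9.8 ≈ 464286; RF = 1:464286

1:464286


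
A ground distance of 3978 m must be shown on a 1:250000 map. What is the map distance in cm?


map_cm = 3978 * 100 / 250000 = 1.5912 cm ≈ 1.59 cm

1.59 cm


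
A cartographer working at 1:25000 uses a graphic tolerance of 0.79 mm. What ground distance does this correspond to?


ground = 0.79 mm * 25000 / 1000 = 19.75 m

19.75 m


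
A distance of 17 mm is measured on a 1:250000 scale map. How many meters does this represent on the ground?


ground = 17 mm * 250000 / 1000 = 4250.0 m

4250.0 m


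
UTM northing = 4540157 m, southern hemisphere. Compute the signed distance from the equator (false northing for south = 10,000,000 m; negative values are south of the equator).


For southern: actual = 4540157 - 10000000 = -5459843 m

-5459843 m


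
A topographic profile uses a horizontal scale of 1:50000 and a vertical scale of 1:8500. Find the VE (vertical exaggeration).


VE = horizontal_scale / vertical_scale = 50000 / 8500 ≈ 5.9

5.9x


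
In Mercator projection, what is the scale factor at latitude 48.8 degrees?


SF = 1 / cos(48.8) = 1 / 0.658689 = 1.518

1.518


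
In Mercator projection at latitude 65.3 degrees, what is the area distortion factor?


area_distortion = 1/cos^2(65.3) = 5.727

5.727


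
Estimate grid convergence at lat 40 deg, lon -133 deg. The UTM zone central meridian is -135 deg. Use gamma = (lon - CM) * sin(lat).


gamma = (-133 - -135) * sin(40) = 2 * 0.642788 = 1.286 degrees

1.286 degrees


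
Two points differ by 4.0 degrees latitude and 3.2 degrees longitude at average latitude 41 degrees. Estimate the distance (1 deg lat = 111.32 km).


dlat_km = 4.0 * 111.32 = 445.28
dlon_km = 3.2 * 111.32 * cos(41) ≈ 268.846
dist = sqrt(445.28^2 + 268.846^2) ≈ 520.1 km

520.1 km


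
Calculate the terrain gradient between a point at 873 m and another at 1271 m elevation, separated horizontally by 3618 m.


gradient = (1271 - 873) / 3618 = 398 / 3618 = 0.11

0.11


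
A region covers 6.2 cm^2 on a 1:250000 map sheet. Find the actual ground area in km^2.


ground_area = 6.2 * (250000/100)^2 = 38750000.0 m^2 = 38.75 km^2

38.75 km^2


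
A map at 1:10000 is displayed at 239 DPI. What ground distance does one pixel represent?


pixel_cm = 2.54 / 239 ≈ 0.010628 cm
ground = pixel_cm * 10000 / 100 = 2.54 * 10000 / (239 * 100) = 25400 / 23900 ≈ 1.06 m

1.06 m


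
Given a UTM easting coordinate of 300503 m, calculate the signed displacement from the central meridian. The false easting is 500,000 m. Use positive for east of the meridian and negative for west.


displacement = 300503 - 500000 = -199497 m

-199497 m


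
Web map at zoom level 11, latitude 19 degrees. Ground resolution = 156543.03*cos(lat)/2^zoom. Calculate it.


res = 156543.03 * cos(19) / 2^11 = 156543.03 * 0.94551858 / 2048 = 72.27 m/pixel

72.27 m/pixel


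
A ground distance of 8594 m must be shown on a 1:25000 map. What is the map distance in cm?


map_cm = 8594 * 100 / 25000 = 34.376 cm ≈ 34.38 cm

34.38 cm


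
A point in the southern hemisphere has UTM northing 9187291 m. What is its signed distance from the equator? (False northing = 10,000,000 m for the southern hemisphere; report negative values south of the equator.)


For southern: actual = 9187291 - 10000000 = -812709 m

-812709 m


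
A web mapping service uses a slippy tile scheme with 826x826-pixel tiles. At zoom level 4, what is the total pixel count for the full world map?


tiles per axis = 2^4 = 16
total tiles = 16^2 = 256
pixels per axis = 16 * 826 = 13216
total pixels = 13216^2 = 174662656

174662656 pixels


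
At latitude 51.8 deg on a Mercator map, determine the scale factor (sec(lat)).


SF = 1 / cos(51.8) = 1 / 0.618408 = 1.617

1.617


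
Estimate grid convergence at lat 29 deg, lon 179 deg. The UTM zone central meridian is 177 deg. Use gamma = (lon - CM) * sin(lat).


gamma = (179 - 177) * sin(29) = 2 * 0.48481 = 0.97 degrees

0.97 degrees


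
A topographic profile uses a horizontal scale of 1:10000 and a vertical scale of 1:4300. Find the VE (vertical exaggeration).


VE = horizontal_scale / vertical_scale = 10000 / 4300 ≈ 2.3

2.3x


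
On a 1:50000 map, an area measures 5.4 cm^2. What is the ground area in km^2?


ground_area = 5.4 * (50000/100)^2 = 1350000.0 m^2 = 1.35 km^2

1.35 km^2


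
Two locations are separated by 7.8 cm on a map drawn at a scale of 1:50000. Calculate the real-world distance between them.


ground = 7.8 cm * 50000 / 100 = 3900.0 m = 3.9 km

3.9 km


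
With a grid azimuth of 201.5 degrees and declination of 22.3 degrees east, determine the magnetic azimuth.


magnetic azimuth = grid azimuth - declination (east +ve)
mag_az = 201.5 - 22.3 = 179.2 degrees

179.2 degrees


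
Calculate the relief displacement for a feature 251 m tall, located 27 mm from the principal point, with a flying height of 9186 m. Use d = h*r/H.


d = h * r / H = 251 * 27 / 9186 = 0.74 mm

0.74 mm


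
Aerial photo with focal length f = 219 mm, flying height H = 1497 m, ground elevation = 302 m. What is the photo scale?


scale = f / (H - h) = 219 mm / 1195 m = 219 / 1195000 = 1:5457

1:5457


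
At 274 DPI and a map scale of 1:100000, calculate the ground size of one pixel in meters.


pixel_cm = 2.54 / 274 ≈ 0.00927 cm
ground = pixel_cm * 100000 / 100 = 2.54 * 100000 / (274 * 100) = 254000 / 27400 ≈ 9.27 m

9.27 m


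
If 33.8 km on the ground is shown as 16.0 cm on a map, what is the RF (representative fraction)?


ground = 33.8 km = 3380000 cm; RF denominator = ground / map = 3380000 / 16.0 = 211250; RF = 1:211250

1:211250


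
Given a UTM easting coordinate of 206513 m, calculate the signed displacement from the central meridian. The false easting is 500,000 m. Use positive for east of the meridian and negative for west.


displacement = 206513 - 500000 = -293487 m

-293487 m


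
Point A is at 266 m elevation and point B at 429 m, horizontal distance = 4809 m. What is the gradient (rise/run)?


gradient = (429 - 266) / 4809 = 163 / 4809 = 0.0339

0.0339


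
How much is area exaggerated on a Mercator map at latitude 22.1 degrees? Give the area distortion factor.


area_distortion = 1/cos^2(22.1) = 1.165

1.165


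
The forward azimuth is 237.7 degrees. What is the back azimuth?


back azimuth = (237.7 + 180) mod 360 = 57.7 degrees

57.7 degrees


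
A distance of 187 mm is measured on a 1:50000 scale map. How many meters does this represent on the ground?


ground = 187 mm * 50000 / 1000 = 9350.0 m

9350.0 m


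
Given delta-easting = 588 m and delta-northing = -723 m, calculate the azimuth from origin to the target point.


az = atan2(588, -723) = 140.9 deg
adjusted to 0-360: 140.9 degrees

140.9 degrees


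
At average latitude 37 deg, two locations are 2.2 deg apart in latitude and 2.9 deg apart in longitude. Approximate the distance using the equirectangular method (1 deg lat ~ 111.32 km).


dlat_km = 2.2 * 111.32 = 244.904
dlon_km = 2.9 * 111.32 * cos(37) ≈ 257.822
dist = sqrt(244.904^2 + 257.822^2) ≈ 355.6 km

355.6 km


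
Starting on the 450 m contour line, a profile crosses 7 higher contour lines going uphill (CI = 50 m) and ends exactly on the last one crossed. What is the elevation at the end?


elevation = 450 + 7 * 50 = 800 m

800 m


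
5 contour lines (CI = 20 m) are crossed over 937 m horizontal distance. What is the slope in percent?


elevation change = 5 * 20 = 100 m
slope = 100 / 937 * 100 = 10.7%

10.7%


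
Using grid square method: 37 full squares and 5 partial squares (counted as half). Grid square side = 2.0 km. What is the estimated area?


effective squares = 37 + 5 * 0.5 = 39.5
area = 39.5 * 4.0 = 158.0 km^2

158.0 km^2


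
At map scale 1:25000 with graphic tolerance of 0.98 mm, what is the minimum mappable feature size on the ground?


ground = 0.98 mm * 25000 / 1000 = 24.5 m

24.5 m


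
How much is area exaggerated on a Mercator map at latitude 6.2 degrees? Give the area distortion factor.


area_distortion = 1/cos^2(6.2) = 1.012

1.012


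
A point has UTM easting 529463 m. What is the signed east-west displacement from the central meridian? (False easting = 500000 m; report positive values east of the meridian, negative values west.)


displacement = 529463 - 500000 = 29463 m

29463 m


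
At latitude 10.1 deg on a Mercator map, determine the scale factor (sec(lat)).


SF = 1 / cos(10.1) = 1 / 0.984503 = 1.016

1.016


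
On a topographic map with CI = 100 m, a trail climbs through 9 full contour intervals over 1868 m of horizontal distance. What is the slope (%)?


elevation change = 9 * 100 = 900 m
slope = 900 / 1868 * 100 = 48.2%

48.2%


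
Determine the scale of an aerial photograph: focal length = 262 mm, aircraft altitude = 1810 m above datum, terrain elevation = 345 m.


scale = f / (H - h) = 262 mm / 1465 m = 262 / 1465000 = 1:5592

1:5592


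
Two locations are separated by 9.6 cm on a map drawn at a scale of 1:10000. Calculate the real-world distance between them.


ground = 9.6 cm * 10000 / 100 = 960.0 m

960.0 m


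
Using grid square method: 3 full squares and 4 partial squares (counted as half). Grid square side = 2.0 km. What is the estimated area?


effective squares = 3 + 4 * 0.5 = 5.0
area = 5.0 * 4.0 = 20.0 km^2

20.0 km^2


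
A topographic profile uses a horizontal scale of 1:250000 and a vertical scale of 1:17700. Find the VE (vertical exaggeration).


VE = horizontal_scale / vertical_scale = 250000 / 17700 ≈ 14.1

14.1x


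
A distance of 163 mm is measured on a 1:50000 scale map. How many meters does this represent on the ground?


ground = 163 mm * 50000 / 1000 = 8150.0 m

8150.0 m


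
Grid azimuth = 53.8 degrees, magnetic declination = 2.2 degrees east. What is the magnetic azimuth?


magnetic azimuth = grid azimuth - declination (east +ve)
mag_az = 53.8 - 2.2 = 51.6 degrees

51.6 degrees


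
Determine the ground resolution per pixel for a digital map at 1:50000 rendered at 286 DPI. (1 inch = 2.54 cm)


pixel_cm = 2.54 / 286 ≈ 0.008881 cm
ground = pixel_cm * 50000 / 100 = 2.54 * 50000 / (286 * 100) = 127000 / 28600 ≈ 4.44 m

4.44 m
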